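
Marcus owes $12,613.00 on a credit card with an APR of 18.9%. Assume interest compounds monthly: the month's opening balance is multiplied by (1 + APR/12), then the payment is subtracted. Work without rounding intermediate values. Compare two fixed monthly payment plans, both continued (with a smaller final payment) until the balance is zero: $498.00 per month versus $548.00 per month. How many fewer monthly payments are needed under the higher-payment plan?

Monthly rate r = 18.9%/12 = 1.575% = 0.01575.
At $498.00/mo: n = ⌈−ln(1 − rB₀/P)/ln(1+r)⌉ = 33 payments (last $285.54); total interest = total paid − $12,613.00 = $3,608.54.
At $548.00/mo: 29 payments (last $444.31); total interest $3,175.31.
Payments saved = 33 − 29 = 4.

4 fewer payments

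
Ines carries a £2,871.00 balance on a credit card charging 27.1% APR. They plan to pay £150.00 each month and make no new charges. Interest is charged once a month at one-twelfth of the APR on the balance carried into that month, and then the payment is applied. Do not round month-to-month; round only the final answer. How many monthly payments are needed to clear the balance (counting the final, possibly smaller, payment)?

Monthly rate r = 27.1%/12 = 2.25833% = 0.0225833.
Recurrence: B ← B·(1+r) − £150.00.
Month 1: interest £64.84; balance after payment £2,785.84.
Month 2: interest £62.91; balance after payment £2,698.75.
Closed form: n = −ln(1 − rB₀/P)/ln(1+r) = −ln(0.56776)/ln(1.02258) ≈ 25.348, so the balance reaches zero during payment 26.

26 months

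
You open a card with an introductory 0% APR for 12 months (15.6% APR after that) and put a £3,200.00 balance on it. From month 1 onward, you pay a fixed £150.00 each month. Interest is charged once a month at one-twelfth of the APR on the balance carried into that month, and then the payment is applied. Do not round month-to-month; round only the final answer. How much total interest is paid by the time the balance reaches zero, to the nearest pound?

Promo months 1–12 at r₀ = 0%/12 = 0; months 13+ at r₁ = 15.6%/12 = 0.013.
After month 12 (no interest yet): B = £3,200.00 − 12·£150.00 = £1,400.00.
Then at r₁ with £150.00/mo: n₂ = −ln(1 − r₁·B/P)/ln(1+r₁) ≈ 10.01 → 11 more payments.
Total paid = 22·£150.00 + £2.19 = £3,302.19; interest = £3,302.19 − £3,200.00 = £102.19.

£102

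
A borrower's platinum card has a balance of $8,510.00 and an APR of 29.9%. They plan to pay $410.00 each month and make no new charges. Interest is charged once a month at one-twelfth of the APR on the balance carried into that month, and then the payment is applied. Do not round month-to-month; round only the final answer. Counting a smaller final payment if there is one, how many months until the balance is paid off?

Monthly rate r = 29.9%/12 = 2.49167% = 0.0249167.
Recurrence: B ← B·(1+r) − $410.00.
Month 1: interest $212.04; balance after payment $8,312.04.
Month 2: interest $207.11; balance after payment $8,109.15.
Closed form: n = −ln(1 − rB₀/P)/ln(1+r) = −ln(0.48283)/ln(1.02492) ≈ 29.584, so the balance reaches zero during payment 30.

30 payments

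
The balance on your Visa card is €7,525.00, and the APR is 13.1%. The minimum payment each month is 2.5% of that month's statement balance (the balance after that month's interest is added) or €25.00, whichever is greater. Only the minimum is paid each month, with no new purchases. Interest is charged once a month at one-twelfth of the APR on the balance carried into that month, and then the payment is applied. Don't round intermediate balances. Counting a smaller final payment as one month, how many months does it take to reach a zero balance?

193 months

Monthly rate r = 13.1%/12 = 1.09167% = 0.0109167.
While 2.5% of the post-interest balance exceeds €25.00, each month B ← (B·(1+r))·(1 − 0.025), i.e. B shrinks by the factor (1+r)·0.975 = 0.98564.
This holds for months 1–141. Entering month 142 the balance is €979.54; 2.5% of the post-interest balance is now below €25.00, so the flat €25.00 minimum applies from here.
From month 142 a fixed €25.00 at rate r clears €979.54 in 52 more payments. Total: 141 + 52 = 193 months.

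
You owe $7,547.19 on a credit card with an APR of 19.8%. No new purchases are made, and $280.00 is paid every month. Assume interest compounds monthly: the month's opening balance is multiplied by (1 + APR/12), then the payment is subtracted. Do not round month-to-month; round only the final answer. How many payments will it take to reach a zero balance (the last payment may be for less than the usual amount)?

Monthly rate r = 19.8%/12 = 1.65% = 0.0165.
Recurrence: B ← B·(1+r) − $280.00.
Month 1: interest $124.53; balance after payment $7,391.72.
Month 2: interest $121.96; balance after payment $7,233.68.
Closed form: n = −ln(1 − rB₀/P)/ln(1+r) = −ln(0.55525)/ln(1.0165) ≈ 35.950, so the balance reaches zero during payment 36.

36 payments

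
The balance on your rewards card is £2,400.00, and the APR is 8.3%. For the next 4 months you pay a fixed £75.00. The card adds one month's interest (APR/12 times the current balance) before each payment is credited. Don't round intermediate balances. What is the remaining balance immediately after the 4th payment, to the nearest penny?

Monthly rate r = 8.3%/12 = 0.691667% = 0.00691667.
Each month: B ← B·(1+r) − £75.00.
Month 1: interest £16.60; balance after payment £2,341.60.
Month 2: interest £16.20; balance after payment £2,282.80.
Month 3: interest £15.79; balance after payment £2,223.59.
Month 4: interest £15.38; balance after payment £2,163.97.

£2,163.97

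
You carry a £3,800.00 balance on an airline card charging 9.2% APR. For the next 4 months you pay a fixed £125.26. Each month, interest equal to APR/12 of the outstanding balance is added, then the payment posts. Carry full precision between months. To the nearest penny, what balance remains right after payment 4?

£3,411.05

Monthly rate r = 9.2%/12 = 0.766667% = 0.00766667.
Each month: B ← B·(1+r) − £125.26.
Month 1: interest £29.13; balance after payment £3,703.87.
Month 2: interest £28.40; balance after payment £3,607.01.
Month 3: interest £27.65; balance after payment £3,509.40.
Month 4: interest £26.91; balance after payment £3,411.05.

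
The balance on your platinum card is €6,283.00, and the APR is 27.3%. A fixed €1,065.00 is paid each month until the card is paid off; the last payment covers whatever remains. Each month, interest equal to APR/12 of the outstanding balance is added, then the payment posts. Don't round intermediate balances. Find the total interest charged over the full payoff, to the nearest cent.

€542.96

Monthly rate r = 27.3%/12 = 2.275% = 0.02275.
Payoff takes n = ⌈−ln(1 − rB₀/P)/ln(1+r)⌉ = ⌈6.407⌉ = 7 payments; the last is €435.96.
Total paid = 6·€1,065.00 + €435.96 = €6,825.96.
Total interest = total paid − principal = €6,825.96 − €6,283.00 = €542.96.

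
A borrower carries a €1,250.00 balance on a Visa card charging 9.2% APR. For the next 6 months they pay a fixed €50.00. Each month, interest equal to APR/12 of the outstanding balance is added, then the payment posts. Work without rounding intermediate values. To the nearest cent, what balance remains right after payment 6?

€1,002.80

Monthly rate r = 9.2%/12 = 0.766667% = 0.00766667.
Each month: B ← B·(1+r) − €50.00.
Month 1: interest €9.58; balance after payment €1,209.58.
Month 2: interest €9.27; balance after payment €1,168.86.
Month 3: interest €8.96; balance after payment €1,127.82.
Month 4: interest €8.65; balance after payment €1,086.46.
Month 5: interest €8.33; balance after payment €1,044.79.
Month 6: interest €8.01; balance after payment €1,002.80.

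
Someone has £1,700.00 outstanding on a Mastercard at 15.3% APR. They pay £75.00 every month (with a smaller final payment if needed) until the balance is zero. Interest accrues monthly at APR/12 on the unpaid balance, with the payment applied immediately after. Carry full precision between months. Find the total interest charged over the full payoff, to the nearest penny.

Monthly rate r = 15.3%/12 = 1.275% = 0.01275.
Payoff takes n = ⌈−ln(1 − rB₀/P)/ln(1+r)⌉ = ⌈26.922⌉ = 27 payments; the last is £69.17.
Total paid = 26·£75.00 + £69.17 = £2,019.17.
Total interest = total paid − principal = £2,019.17 − £1,700.00 = £319.17.

£319.17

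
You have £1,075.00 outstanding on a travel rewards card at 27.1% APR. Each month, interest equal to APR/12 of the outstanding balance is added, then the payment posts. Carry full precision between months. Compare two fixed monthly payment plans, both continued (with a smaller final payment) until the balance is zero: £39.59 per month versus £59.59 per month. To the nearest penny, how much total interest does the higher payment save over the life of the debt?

Monthly rate r = 27.1%/12 = 2.25833% = 0.0225833.
At £39.59/mo: n = ⌈−ln(1 − rB₀/P)/ln(1+r)⌉ = 43 payments (last £21.26); total interest = total paid − £1,075.00 = £609.04.
At £59.59/mo: 24 payments (last £25.78); total interest £321.35.
Interest saved = £609.04 − £321.35 = £287.69.

£287.69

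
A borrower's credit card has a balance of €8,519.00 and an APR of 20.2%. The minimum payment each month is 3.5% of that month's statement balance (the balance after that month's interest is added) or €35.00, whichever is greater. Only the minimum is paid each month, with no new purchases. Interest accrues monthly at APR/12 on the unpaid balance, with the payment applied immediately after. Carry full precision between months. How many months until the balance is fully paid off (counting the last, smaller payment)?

153 months

Monthly rate r = 20.2%/12 = 1.68333% = 0.0168333.
While 3.5% of the post-interest balance exceeds €35.00, each month B ← (B·(1+r))·(1 − 0.035), i.e. B shrinks by the factor (1+r)·0.965 = 0.98124.
This holds for months 1–115. Entering month 116 the balance is €965.50; 3.5% of the post-interest balance is now below €35.00, so the flat €35.00 minimum applies from here.
From month 116 a fixed €35.00 at rate r clears €965.50 in 38 more payments. Total: 115 + 38 = 153 months.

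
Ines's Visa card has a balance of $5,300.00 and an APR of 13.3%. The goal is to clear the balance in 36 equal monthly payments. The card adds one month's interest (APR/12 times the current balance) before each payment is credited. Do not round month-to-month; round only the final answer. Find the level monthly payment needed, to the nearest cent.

$179.34

Monthly rate r = 13.3%/12 = 1.10833% = 0.0110833.
Level-payment amortization: P = B₀·r / (1 − (1+r)^(−n)) = 5300.00·0.0110833 / (1 − 1.01108^(−36)).
Denominator 1 − (1+r)^(−36) = 0.327534909.
P = 58.7417 / 0.327534909 ≈ 179.34.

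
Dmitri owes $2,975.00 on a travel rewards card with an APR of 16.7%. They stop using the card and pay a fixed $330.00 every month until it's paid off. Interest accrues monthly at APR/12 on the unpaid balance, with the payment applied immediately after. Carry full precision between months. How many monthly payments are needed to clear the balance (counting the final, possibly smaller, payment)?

10 months

Monthly rate r = 16.7%/12 = 1.39167% = 0.0139167.
Recurrence: B ← B·(1+r) − $330.00.
Month 1: interest $41.40; balance after payment $2,686.40.
Month 2: interest $37.39; balance after payment $2,393.79.
Closed form: n = −ln(1 − rB₀/P)/ln(1+r) = −ln(0.87454)/ln(1.01392) ≈ 9.700, so the balance reaches zero during payment 10.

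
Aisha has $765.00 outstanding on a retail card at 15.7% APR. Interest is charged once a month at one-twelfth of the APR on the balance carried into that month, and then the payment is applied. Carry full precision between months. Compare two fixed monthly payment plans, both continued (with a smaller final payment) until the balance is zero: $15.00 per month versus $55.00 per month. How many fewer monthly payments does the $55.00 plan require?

69 fewer payments

Monthly rate r = 15.7%/12 = 1.30833% = 0.0130833.
At $15.00/mo: n = ⌈−ln(1 − rB₀/P)/ln(1+r)⌉ = 85 payments (last $9.82); total interest = total paid − $765.00 = $504.82.
At $55.00/mo: 16 payments (last $25.00); total interest $85.00.
Payments saved = 85 − 16 = 69.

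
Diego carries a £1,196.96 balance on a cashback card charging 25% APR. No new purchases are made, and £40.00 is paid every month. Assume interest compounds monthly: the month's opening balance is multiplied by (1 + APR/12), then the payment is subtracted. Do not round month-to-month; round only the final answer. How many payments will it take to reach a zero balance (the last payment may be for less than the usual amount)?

48 payments

Monthly rate r = 25%/12 = 2.08333% = 0.0208333.
Recurrence: B ← B·(1+r) − £40.00.
Month 1: interest £24.94; balance after payment £1,181.90.
Month 2: interest £24.62; balance after payment £1,166.52.
Closed form: n = −ln(1 − rB₀/P)/ln(1+r) = −ln(0.37658)/ln(1.02083) ≈ 47.364, so the balance reaches zero during payment 48.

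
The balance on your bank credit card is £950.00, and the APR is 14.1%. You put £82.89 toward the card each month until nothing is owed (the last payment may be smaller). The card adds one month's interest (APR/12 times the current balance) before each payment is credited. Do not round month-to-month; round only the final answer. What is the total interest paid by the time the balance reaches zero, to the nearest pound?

£76

Monthly rate r = 14.1%/12 = 1.175% = 0.01175.
Payoff takes n = ⌈−ln(1 − rB₀/P)/ln(1+r)⌉ = ⌈12.382⌉ = 13 payments; the last is £31.78.
Total paid = 12·£82.89 + £31.78 = £1,026.46.
Total interest = total paid − principal = £1,026.46 − £950.00 = £76.46.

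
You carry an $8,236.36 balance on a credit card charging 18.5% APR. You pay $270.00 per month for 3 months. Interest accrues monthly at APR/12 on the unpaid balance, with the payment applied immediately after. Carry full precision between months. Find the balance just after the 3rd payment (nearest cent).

$7,800.64

Monthly rate r = 18.5%/12 = 1.54167% = 0.0154167.
Each month: B ← B·(1+r) − $270.00.
Month 1: interest $126.98; balance after payment $8,093.34.
Month 2: interest $124.77; balance after payment $7,948.11.
Month 3: interest $122.53; balance after payment $7,800.64.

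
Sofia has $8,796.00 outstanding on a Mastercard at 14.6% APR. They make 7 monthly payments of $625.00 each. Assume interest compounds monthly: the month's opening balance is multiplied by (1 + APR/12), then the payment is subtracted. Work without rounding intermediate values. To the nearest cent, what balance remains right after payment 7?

Monthly rate r = 14.6%/12 = 1.21667% = 0.0121667.
Each month: B ← B·(1+r) − $625.00.
Month 1: interest $107.02; balance after payment $8,278.02.
Month 2: interest $100.72; balance after payment $7,753.73.
Month 3: interest $94.34; balance after payment $7,223.07.
Month 4: interest $87.88; balance after payment $6,685.95.
Month 5: interest $81.35; balance after payment $6,142.30.
Month 6: interest $74.73; balance after payment $5,592.03.
Month 7: interest $68.04; balance after payment $5,035.07.

$5,035.07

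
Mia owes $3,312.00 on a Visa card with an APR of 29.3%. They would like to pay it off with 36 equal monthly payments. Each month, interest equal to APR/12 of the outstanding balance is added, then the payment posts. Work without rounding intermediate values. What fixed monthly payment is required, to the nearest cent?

$139.33

Monthly rate r = 29.3%/12 = 2.44167% = 0.0244167.
Level-payment amortization: P = B₀·r / (1 − (1+r)^(−n)) = 3312.00·0.0244167 / (1 − 1.02442^(−36)).
Denominator 1 − (1+r)^(−36) = 0.580394551.
P = 80.868 / 0.580394551 ≈ 139.33.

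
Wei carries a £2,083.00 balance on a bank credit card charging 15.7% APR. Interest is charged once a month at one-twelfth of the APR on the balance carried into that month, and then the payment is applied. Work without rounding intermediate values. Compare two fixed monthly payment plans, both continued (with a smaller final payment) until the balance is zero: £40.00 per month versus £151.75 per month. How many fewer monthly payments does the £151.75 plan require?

72 fewer payments

Monthly rate r = 15.7%/12 = 1.30833% = 0.0130833.
At £40.00/mo: n = ⌈−ln(1 − rB₀/P)/ln(1+r)⌉ = 88 payments (last £39.03); total interest = total paid − £2,083.00 = £1,436.03.
At £151.75/mo: 16 payments (last £34.87); total interest £228.12.
Payments saved = 88 − 16 = 72.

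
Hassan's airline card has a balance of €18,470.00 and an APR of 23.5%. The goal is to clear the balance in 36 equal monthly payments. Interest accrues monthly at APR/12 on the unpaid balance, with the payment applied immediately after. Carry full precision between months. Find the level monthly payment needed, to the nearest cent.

€719.79

Monthly rate r = 23.5%/12 = 1.95833% = 0.0195833.
Level-payment amortization: P = B₀·r / (1 − (1+r)^(−n)) = 18470.00·0.0195833 / (1 − 1.01958^(−36)).
Denominator 1 − (1+r)^(−36) = 0.502512922.
P = 361.704 / 0.502512922 ≈ 719.79.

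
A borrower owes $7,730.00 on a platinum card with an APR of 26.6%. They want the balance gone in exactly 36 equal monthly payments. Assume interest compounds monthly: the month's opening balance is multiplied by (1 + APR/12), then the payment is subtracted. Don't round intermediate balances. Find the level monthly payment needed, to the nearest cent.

Monthly rate r = 26.6%/12 = 2.21667% = 0.0221667.
Level-payment amortization: P = B₀·r / (1 − (1+r)^(−n)) = 7730.00·0.0221667 / (1 − 1.02217^(−36)).
Denominator 1 − (1+r)^(−36) = 0.545830166.
P = 171.348 / 0.545830166 ≈ 313.92.

$313.92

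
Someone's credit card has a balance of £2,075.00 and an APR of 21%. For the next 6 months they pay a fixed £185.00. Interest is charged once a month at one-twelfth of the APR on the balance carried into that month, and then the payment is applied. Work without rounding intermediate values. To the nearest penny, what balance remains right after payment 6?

£1,142.92

Monthly rate r = 21%/12 = 1.75% = 0.0175.
Each month: B ← B·(1+r) − £185.00.
Month 1: interest £36.31; balance after payment £1,926.31.
Month 2: interest £33.71; balance after payment £1,775.02.
Month 3: interest £31.06; balance after payment £1,621.09.
Month 4: interest £28.37; balance after payment £1,464.45.
Month 5: interest £25.63; balance after payment £1,305.08.
Month 6: interest £22.84; balance after payment £1,142.92.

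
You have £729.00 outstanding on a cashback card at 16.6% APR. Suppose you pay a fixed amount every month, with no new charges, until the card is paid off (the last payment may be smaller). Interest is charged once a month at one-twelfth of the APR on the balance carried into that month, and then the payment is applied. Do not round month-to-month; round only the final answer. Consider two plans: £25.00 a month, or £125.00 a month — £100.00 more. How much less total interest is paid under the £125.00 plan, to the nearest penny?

Monthly rate r = 16.6%/12 = 1.38333% = 0.0138333.
At £25.00/mo: n = ⌈−ln(1 − rB₀/P)/ln(1+r)⌉ = 38 payments (last £14.87); total interest = total paid − £729.00 = £210.87.
At £125.00/mo: 7 payments (last £15.43); total interest £36.43.
Interest saved = £210.87 − £36.43 = £174.44.

£174.44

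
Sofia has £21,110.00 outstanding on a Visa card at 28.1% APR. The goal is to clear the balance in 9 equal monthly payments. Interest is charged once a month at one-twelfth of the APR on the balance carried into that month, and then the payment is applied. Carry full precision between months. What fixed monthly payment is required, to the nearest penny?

£2,628.65

Monthly rate r = 28.1%/12 = 2.34167% = 0.0234167.
Level-payment amortization: P = B₀·r / (1 − (1+r)^(−n)) = 21110.00·0.0234167 / (1 − 1.02342^(−9)).
Denominator 1 − (1+r)^(−9) = 0.188053092.
P = 494.326 / 0.188053092 ≈ 2628.65.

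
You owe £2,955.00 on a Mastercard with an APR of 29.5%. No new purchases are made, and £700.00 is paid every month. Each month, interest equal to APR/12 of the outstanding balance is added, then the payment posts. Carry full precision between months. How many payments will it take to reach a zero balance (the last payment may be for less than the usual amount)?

Monthly rate r = 29.5%/12 = 2.45833% = 0.0245833.
Recurrence: B ← B·(1+r) − £700.00.
Month 1: interest £72.64; balance after payment £2,327.64.
Month 2: interest £57.22; balance after payment £1,684.86.
Month 3: interest £41.42; balance after payment £1,026.28.
Month 4: interest £25.23; balance after payment £351.51.
Month 5: interest £8.64; balance after payment £0.00.

5 payments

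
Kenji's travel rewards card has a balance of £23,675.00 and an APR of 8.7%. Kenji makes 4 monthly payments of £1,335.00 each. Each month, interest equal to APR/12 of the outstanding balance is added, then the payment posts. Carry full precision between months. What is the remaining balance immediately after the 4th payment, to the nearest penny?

£18,970.72

Monthly rate r = 8.7%/12 = 0.725% = 0.00725.
Each month: B ← B·(1+r) − £1,335.00.
Month 1: interest £171.64; balance after payment £22,511.64.
Month 2: interest £163.21; balance after payment £21,339.85.
Month 3: interest £154.71; balance after payment £20,159.57.
Month 4: interest £146.16; balance after payment £18,970.72.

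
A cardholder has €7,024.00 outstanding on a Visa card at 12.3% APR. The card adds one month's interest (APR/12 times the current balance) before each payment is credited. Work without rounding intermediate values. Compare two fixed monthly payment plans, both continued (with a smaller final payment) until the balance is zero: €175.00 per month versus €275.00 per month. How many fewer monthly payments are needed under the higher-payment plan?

22 fewer payments

Monthly rate r = 12.3%/12 = 1.025% = 0.01025.
At €175.00/mo: n = ⌈−ln(1 − rB₀/P)/ln(1+r)⌉ = 52 payments (last €170.41); total interest = total paid − €7,024.00 = €2,071.41.
At €275.00/mo: 30 payments (last €210.82); total interest €1,161.82.
Payments saved = 52 − 30 = 22.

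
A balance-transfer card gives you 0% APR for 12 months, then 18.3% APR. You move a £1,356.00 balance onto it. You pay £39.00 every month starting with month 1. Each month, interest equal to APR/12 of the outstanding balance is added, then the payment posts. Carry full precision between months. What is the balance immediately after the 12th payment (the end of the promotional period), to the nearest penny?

£888.00

Promo months 1–12 at r₀ = 0%/12 = 0; months 13+ at r₁ = 18.3%/12 = 0.01525.
After month 12 (no interest yet): B = £1,356.00 − 12·£39.00 = £888.00.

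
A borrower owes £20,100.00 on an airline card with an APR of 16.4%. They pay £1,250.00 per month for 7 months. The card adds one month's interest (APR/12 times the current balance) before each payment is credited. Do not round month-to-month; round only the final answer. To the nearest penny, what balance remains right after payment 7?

Monthly rate r = 16.4%/12 = 1.36667% = 0.0136667.
Each month: B ← B·(1+r) − £1,250.00.
Month 1: interest £274.70; balance after payment £19,124.70.
Month 2: interest £261.37; balance after payment £18,136.07.
Month 3: interest £247.86; balance after payment £17,133.93.
Month 4: interest £234.16; balance after payment £16,118.09.
Month 5: interest £220.28; balance after payment £15,088.37.
Month 6: interest £206.21; balance after payment £14,044.58.
Month 7: interest £191.94; balance after payment £12,986.53.

£12,986.53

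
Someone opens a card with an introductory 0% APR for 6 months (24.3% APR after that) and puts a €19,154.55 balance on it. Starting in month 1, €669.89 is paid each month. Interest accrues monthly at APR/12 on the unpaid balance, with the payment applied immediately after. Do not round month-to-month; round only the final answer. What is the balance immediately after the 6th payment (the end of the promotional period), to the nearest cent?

€15,135.21

Promo months 1–6 at r₀ = 0%/12 = 0; months 7+ at r₁ = 24.3%/12 = 0.02025.
After month 6 (no interest yet): B = €19,154.55 − 6·€669.89 = €15,135.21.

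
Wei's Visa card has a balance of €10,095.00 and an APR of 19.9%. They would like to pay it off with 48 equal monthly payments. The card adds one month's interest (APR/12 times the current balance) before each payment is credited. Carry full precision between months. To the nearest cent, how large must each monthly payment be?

Monthly rate r = 19.9%/12 = 1.65833% = 0.0165833.
Level-payment amortization: P = B₀·r / (1 − (1+r)^(−n)) = 10095.00·0.0165833 / (1 − 1.01658^(−48)).
Denominator 1 − (1+r)^(−48) = 0.545915469.
P = 167.409 / 0.545915469 ≈ 306.66.

€306.66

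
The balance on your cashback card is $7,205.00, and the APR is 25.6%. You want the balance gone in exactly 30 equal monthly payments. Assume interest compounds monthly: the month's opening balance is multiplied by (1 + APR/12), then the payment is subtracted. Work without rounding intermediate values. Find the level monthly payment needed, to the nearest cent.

Monthly rate r = 25.6%/12 = 2.13333% = 0.0213333.
Level-payment amortization: P = B₀·r / (1 − (1+r)^(−n)) = 7205.00·0.0213333 / (1 − 1.02133^(−30)).
Denominator 1 − (1+r)^(−30) = 0.469146344.
P = 153.707 / 0.469146344 ≈ 327.63.

$327.63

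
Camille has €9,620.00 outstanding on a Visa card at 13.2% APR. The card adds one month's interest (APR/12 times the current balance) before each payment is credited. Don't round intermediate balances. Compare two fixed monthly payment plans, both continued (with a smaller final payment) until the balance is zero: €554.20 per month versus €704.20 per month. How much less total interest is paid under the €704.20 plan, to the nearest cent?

Monthly rate r = 13.2%/12 = 1.1% = 0.011.
At €554.20/mo: n = ⌈−ln(1 − rB₀/P)/ln(1+r)⌉ = 20 payments (last €204.64); total interest = total paid − €9,620.00 = €1,114.44.
At €704.20/mo: 15 payments (last €623.31); total interest €862.11.
Interest saved = €1,114.44 − €862.11 = €252.33.

€252.33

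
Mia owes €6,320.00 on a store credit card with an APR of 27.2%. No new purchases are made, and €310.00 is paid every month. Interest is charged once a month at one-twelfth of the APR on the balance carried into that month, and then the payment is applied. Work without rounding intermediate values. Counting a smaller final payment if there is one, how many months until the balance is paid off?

Monthly rate r = 27.2%/12 = 2.26667% = 0.0226667.
Recurrence: B ← B·(1+r) − €310.00.
Month 1: interest €143.25; balance after payment €6,153.25.
Month 2: interest €139.47; balance after payment €5,982.73.
Closed form: n = −ln(1 − rB₀/P)/ln(1+r) = −ln(0.53789)/ln(1.02267) ≈ 27.666, so the balance reaches zero during payment 28.

28 payments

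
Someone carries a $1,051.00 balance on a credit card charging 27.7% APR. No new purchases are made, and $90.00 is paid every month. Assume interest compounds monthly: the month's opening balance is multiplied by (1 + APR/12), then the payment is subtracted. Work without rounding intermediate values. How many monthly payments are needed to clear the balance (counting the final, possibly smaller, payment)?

Monthly rate r = 27.7%/12 = 2.30833% = 0.0230833.
Recurrence: B ← B·(1+r) − $90.00.
Month 1: interest $24.26; balance after payment $985.26.
Month 2: interest $22.74; balance after payment $918.00.
Closed form: n = −ln(1 − rB₀/P)/ln(1+r) = −ln(0.73044)/ln(1.02308) ≈ 13.764, so the balance reaches zero during payment 14.

14 months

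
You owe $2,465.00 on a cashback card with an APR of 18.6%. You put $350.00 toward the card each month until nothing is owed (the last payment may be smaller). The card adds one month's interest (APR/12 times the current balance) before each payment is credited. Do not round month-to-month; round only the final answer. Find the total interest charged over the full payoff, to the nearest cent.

$166.06

Monthly rate r = 18.6%/12 = 1.55% = 0.0155.
Payoff takes n = ⌈−ln(1 − rB₀/P)/ln(1+r)⌉ = ⌈7.515⌉ = 8 payments; the last is $181.06.
Total paid = 7·$350.00 + $181.06 = $2,631.06.
Total interest = total paid − principal = $2,631.06 − $2,465.00 = $166.06.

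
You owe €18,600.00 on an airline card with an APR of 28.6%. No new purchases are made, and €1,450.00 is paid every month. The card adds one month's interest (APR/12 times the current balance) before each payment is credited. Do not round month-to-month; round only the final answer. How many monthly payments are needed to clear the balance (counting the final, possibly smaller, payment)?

Monthly rate r = 28.6%/12 = 2.38333% = 0.0238333.
Recurrence: B ← B·(1+r) − €1,450.00.
Month 1: interest €443.30; balance after payment €17,593.30.
Month 2: interest €419.31; balance after payment €16,562.61.
Closed form: n = −ln(1 − rB₀/P)/ln(1+r) = −ln(0.69428)/ln(1.02383) ≈ 15.492, so the balance reaches zero during payment 16.

16 payments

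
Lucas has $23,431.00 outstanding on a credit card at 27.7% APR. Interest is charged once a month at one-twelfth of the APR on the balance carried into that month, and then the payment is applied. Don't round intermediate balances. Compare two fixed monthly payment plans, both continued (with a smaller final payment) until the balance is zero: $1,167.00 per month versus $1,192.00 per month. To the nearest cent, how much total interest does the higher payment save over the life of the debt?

Monthly rate r = 27.7%/12 = 2.30833% = 0.0230833.
At $1,167.00/mo: n = ⌈−ln(1 − rB₀/P)/ln(1+r)⌉ = 28 payments (last $333.11); total interest = total paid − $23,431.00 = $8,411.11.
At $1,192.00/mo: 27 payments (last $595.05); total interest $8,156.05.
Interest saved = $8,411.11 − $8,156.05 = $255.06.

$255.06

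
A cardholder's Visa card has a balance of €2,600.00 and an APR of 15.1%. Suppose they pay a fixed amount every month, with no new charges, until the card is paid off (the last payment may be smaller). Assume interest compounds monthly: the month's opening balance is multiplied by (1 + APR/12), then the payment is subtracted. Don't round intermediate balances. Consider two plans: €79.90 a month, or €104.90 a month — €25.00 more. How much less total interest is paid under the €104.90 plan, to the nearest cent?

Monthly rate r = 15.1%/12 = 1.25833% = 0.0125833.
At €79.90/mo: n = ⌈−ln(1 − rB₀/P)/ln(1+r)⌉ = 43 payments (last €9.85); total interest = total paid − €2,600.00 = €765.65.
At €104.90/mo: 30 payments (last €93.67); total interest €535.77.
Interest saved = €765.65 − €535.77 = €229.88.

€229.88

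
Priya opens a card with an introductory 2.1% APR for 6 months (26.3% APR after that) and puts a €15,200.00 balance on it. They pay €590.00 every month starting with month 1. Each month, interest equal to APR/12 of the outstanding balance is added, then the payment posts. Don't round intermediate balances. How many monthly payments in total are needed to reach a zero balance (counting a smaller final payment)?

Promo months 1–6 at r₀ = 2.1%/12 = 0.00175; months 7+ at r₁ = 26.3%/12 = 0.0219167.
After month 6: iterate B ← B·(1+r₀) − €590.00 for 6 months → €11,804.78.
Then at r₁ with €590.00/mo: n₂ = −ln(1 − r₁·B/P)/ln(1+r₁) ≈ 26.62 → 27 more payments.

33 payments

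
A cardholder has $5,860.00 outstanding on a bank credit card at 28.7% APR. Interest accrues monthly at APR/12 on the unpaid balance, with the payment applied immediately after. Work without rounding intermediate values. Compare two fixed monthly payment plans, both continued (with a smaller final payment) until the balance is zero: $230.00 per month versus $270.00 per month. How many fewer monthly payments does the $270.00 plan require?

9 fewer payments

Monthly rate r = 28.7%/12 = 2.39167% = 0.0239167.
At $230.00/mo: n = ⌈−ln(1 − rB₀/P)/ln(1+r)⌉ = 40 payments (last $177.45); total interest = total paid − $5,860.00 = $3,287.45.
At $270.00/mo: 31 payments (last $262.83); total interest $2,502.83.
Payments saved = 40 − 31 = 9.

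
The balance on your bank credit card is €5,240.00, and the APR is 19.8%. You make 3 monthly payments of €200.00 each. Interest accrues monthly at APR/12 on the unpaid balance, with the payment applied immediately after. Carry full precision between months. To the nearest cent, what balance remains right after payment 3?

€4,893.73

Monthly rate r = 19.8%/12 = 1.65% = 0.0165.
Each month: B ← B·(1+r) − €200.00.
Month 1: interest €86.46; balance after payment €5,126.46.
Month 2: interest €84.59; balance after payment €5,011.05.
Month 3: interest €82.68; balance after payment €4,893.73.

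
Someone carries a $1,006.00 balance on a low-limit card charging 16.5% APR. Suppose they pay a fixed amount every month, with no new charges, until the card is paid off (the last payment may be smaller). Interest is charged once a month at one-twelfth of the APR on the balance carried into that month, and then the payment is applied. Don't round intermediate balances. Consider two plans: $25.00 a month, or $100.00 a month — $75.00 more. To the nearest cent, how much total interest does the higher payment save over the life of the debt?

Monthly rate r = 16.5%/12 = 1.375% = 0.01375.
At $25.00/mo: n = ⌈−ln(1 − rB₀/P)/ln(1+r)⌉ = 60 payments (last $0.27); total interest = total paid − $1,006.00 = $469.27.
At $100.00/mo: 11 payments (last $90.23); total interest $84.23.
Interest saved = $469.27 − $84.23 = $385.04.

$385.04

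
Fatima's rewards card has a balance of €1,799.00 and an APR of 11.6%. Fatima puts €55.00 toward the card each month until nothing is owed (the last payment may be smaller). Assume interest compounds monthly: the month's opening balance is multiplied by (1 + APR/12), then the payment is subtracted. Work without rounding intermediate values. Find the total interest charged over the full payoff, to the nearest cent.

Monthly rate r = 11.6%/12 = 0.966667% = 0.00966667.
Payoff takes n = ⌈−ln(1 − rB₀/P)/ln(1+r)⌉ = ⌈39.508⌉ = 40 payments; the last is €27.98.
Total paid = 39·€55.00 + €27.98 = €2,172.98.
Total interest = total paid − principal = €2,172.98 − €1,799.00 = €373.98.

€373.98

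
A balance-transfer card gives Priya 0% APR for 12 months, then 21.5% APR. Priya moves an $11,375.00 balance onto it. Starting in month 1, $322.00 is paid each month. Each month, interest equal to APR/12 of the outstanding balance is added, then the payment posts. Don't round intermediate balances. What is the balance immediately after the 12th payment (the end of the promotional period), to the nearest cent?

$7,511.00

Promo months 1–12 at r₀ = 0%/12 = 0; months 13+ at r₁ = 21.5%/12 = 0.0179167.
After month 12 (no interest yet): B = $11,375.00 − 12·$322.00 = $7,511.00.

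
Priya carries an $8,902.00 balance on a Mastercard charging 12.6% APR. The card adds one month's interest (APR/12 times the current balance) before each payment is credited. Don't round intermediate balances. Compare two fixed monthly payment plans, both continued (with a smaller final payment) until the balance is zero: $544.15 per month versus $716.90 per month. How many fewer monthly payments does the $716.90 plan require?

5 fewer payments

Monthly rate r = 12.6%/12 = 1.05% = 0.0105.
At $544.15/mo: n = ⌈−ln(1 − rB₀/P)/ln(1+r)⌉ = 19 payments (last $23.82); total interest = total paid − $8,902.00 = $916.52.
At $716.90/mo: 14 payments (last $269.45); total interest $687.15.
Payments saved = 19 − 14 = 5.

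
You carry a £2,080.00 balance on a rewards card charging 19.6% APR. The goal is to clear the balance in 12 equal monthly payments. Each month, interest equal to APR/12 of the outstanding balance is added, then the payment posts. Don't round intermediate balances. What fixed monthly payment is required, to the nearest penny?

£192.28

Monthly rate r = 19.6%/12 = 1.63333% = 0.0163333.
Level-payment amortization: P = B₀·r / (1 − (1+r)^(−n)) = 2080.00·0.0163333 / (1 − 1.01633^(−12)).
Denominator 1 − (1+r)^(−12) = 0.176685121.
P = 33.9733 / 0.176685121 ≈ 192.28.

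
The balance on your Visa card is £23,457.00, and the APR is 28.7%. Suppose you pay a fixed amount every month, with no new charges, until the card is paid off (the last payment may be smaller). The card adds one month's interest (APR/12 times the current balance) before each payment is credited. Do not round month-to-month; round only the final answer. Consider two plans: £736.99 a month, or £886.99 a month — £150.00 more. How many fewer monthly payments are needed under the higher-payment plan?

Monthly rate r = 28.7%/12 = 2.39167% = 0.0239167.
At £736.99/mo: n = ⌈−ln(1 − rB₀/P)/ln(1+r)⌉ = 61 payments (last £442.19); total interest = total paid − £23,457.00 = £21,204.59.
At £886.99/mo: 43 payments (last £315.07); total interest £14,111.65.
Payments saved = 61 − 43 = 18.

18 fewer payments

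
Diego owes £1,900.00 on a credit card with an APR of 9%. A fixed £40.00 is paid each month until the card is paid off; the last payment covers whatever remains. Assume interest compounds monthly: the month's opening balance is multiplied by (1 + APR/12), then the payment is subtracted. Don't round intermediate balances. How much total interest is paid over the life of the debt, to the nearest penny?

Monthly rate r = 9%/12 = 0.75% = 0.0075.
Payoff takes n = ⌈−ln(1 − rB₀/P)/ln(1+r)⌉ = ⌈58.946⌉ = 59 payments; the last is £37.84.
Total paid = 58·£40.00 + £37.84 = £2,357.84.
Total interest = total paid − principal = £2,357.84 − £1,900.00 = £457.84.

£457.84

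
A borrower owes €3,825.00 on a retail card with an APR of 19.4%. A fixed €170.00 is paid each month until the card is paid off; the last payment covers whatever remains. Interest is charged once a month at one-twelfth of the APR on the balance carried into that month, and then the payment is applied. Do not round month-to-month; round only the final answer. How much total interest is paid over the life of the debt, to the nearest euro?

Monthly rate r = 19.4%/12 = 1.61667% = 0.0161667.
Payoff takes n = ⌈−ln(1 − rB₀/P)/ln(1+r)⌉ = ⌈28.194⌉ = 29 payments; the last is €33.26.
Total paid = 28·€170.00 + €33.26 = €4,793.26.
Total interest = total paid − principal = €4,793.26 − €3,825.00 = €968.26.

€968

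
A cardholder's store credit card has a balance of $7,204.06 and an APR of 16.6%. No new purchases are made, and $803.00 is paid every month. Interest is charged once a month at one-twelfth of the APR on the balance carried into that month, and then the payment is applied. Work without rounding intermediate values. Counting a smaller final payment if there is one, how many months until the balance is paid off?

10 months

Monthly rate r = 16.6%/12 = 1.38333% = 0.0138333.
Recurrence: B ← B·(1+r) − $803.00.
Month 1: interest $99.66; balance after payment $6,500.72.
Month 2: interest $89.93; balance after payment $5,787.64.
Closed form: n = −ln(1 − rB₀/P)/ln(1+r) = −ln(0.8759)/ln(1.01383) ≈ 9.645, so the balance reaches zero during payment 10.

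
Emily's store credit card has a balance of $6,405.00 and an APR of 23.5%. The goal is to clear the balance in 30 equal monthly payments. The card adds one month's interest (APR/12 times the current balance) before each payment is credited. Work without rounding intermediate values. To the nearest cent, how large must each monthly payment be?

$284.35

Monthly rate r = 23.5%/12 = 1.95833% = 0.0195833.
Level-payment amortization: P = B₀·r / (1 − (1+r)^(−n)) = 6405.00·0.0195833 / (1 − 1.01958^(−30)).
Denominator 1 − (1+r)^(−30) = 0.441120512.
P = 125.431 / 0.441120512 ≈ 284.35.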